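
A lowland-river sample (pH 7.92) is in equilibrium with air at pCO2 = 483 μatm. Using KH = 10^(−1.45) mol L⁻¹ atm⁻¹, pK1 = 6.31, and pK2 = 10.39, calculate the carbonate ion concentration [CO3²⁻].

[CO2*] = KH · pCO2 = 10^(−1.45) × 483×10^-6 = 1.714×10^-5 mol/L
α₀ = 1/(1 + K1/[H⁺] + K1K2/[H⁺]²) = 1/(1 + 10^+1.61 + 10^-0.86) = 0.02388
DIC = [CO2*]/α₀ = 1.714×10^-5 / 0.02388 = 0.7177 mmol/L
[CO3²⁻] = α₂·DIC; α₂ = 0.003296, so [CO3²⁻] = 0.003296 × 0.7177 = 0.00237 mmol/L = 2.37 μmol/L

[CO3²⁻] = 2.37 μmol/L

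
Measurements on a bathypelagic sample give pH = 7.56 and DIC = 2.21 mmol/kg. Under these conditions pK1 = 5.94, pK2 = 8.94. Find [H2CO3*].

[CO2*] = 0.0497 mmol/kg

α₀ = 1 / (1 + K1/[H⁺] + K1K2/[H⁺]²) = 1 / (1 + 10^+1.62 + 10^+0.24)
   = 1 / (1 + 41.687 + 1.7378) = 1/44.425 = 0.02251
[CO2*] = α₀ × DIC = 0.02251 × 2.21 = 0.0497 mmol/kg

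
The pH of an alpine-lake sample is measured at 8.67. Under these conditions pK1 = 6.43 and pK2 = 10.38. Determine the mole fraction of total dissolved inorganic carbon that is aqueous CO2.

α₀ = 1 / (1 + K1/[H⁺] + K1K2/[H⁺]²) = 1 / (1 + 10^+2.24 + 10^+0.53)
   = 1 / (1 + 173.78 + 3.3884) = 1/178.17 = 0.005613

α₀ = 0.00561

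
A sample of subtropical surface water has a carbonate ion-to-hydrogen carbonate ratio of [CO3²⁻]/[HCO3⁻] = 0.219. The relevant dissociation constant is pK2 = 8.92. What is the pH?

pH = 8.26

From K2 = [H⁺][CO3²⁻]/[HCO3⁻]:  pH = pK2 + log₁₀([CO3²⁻]/[HCO3⁻])
log₁₀(0.219) = -0.660
pH = 8.92 + (-0.660) = 8.26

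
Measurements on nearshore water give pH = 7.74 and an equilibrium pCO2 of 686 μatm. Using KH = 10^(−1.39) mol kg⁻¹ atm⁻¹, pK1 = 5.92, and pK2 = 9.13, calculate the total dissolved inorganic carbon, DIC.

DIC = 1.95 mmol/kg

[CO2*] = KH · pCO2 = 10^(−1.39) × 686×10^-6 = 2.795×10^-5 mol/kg
α₀ = 1/(1 + K1/[H⁺] + K1K2/[H⁺]²) = 1/(1 + 10^+1.82 + 10^+0.43) = 0.01433
DIC = [CO2*]/α₀ = 2.795×10^-5 / 0.01433 = 1.95 mmol/kg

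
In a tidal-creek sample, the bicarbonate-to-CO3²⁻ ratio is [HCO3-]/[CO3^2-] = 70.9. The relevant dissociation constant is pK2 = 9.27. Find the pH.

pH = 7.42

From K2 = [H⁺][CO3^2-]/[HCO3-]:  pH = pK2 − log₁₀([HCO3-]/[CO3^2-])
log₁₀(70.9) = +1.851
pH = 9.27 − (+1.851) = 7.42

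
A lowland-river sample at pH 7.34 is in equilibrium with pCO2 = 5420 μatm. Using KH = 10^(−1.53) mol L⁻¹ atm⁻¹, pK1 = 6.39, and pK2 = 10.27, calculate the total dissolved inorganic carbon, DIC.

[CO2*] = KH · pCO2 = 10^(−1.53) × 5420×10^-6 = 1.600×10^-4 mol/L
α₀ = 1/(1 + K1/[H⁺] + K1K2/[H⁺]²) = 1/(1 + 10^+0.95 + 10^-1.98) = 0.1008
DIC = [CO2*]/α₀ = 1.600×10^-4 / 0.1008 = 1.59 mmol/L

DIC = 1.59 mmol/L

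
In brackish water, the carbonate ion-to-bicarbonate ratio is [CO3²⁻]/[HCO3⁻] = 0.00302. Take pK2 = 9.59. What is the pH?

From K2 = [H⁺][CO3²⁻]/[HCO3⁻]:  pH = pK2 + log₁₀([CO3²⁻]/[HCO3⁻])
log₁₀(0.00302) = -2.520
pH = 9.59 + (-2.520) = 7.07

pH = 7.07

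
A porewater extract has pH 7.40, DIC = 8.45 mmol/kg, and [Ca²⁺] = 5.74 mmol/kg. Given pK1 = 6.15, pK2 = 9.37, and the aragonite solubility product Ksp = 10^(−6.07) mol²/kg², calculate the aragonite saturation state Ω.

α₂ = 1 / (1 + [H⁺]/K2 + [H⁺]²/(K1K2)) = 1 / (1 + 10^+1.97 + 10^+0.72)
   = 1 / (1 + 93.325 + 5.2481) = 1/99.574 = 0.01004
[CO3²⁻] = α₂ × DIC = 0.01004 × 8.45 = 0.08486 mmol/kg
Ksp = 10^(−6.07) = 8.511×10^-7
Ω = [Ca²⁺][CO3²⁻]/Ksp = (5.74×10^-3)(8.486×10^-5) / 8.511×10^-7 = 0.572

Ω = 0.572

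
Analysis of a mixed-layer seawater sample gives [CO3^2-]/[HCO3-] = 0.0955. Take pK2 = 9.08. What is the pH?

From K2 = [H⁺][CO3^2-]/[HCO3-]:  pH = pK2 + log₁₀([CO3^2-]/[HCO3-])
log₁₀(0.0955) = -1.020
pH = 9.08 + (-1.020) = 8.06

pH = 8.06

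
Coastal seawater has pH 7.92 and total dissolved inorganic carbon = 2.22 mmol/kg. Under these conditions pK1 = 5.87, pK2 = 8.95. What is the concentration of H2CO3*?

[CO2*] = 18.0 μmol/kg

α₀ = 1 / (1 + K1/[H⁺] + K1K2/[H⁺]²) = 1 / (1 + 10^+2.05 + 10^+1.02)
   = 1 / (1 + 112.20 + 10.471) = 1/123.67 = 0.008086
[CO2*] = α₀ × DIC = 0.008086 × 2.22 = 0.0180 mmol/kg = 18.0 μmol/kg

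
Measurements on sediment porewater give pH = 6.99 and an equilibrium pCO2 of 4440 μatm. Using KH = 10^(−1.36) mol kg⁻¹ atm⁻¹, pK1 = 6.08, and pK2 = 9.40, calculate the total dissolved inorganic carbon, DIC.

[CO2*] = KH · pCO2 = 10^(−1.36) × 4440×10^-6 = 1.938×10^-4 mol/kg
α₀ = 1/(1 + K1/[H⁺] + K1K2/[H⁺]²) = 1/(1 + 10^+0.91 + 10^-1.50) = 0.1092
DIC = [CO2*]/α₀ = 1.938×10^-4 / 0.1092 = 1.78 mmol/kg

DIC = 1.78 mmol/kg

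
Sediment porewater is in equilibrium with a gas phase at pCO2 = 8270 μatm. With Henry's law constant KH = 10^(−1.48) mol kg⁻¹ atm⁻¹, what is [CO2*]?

KH = 10^(−1.48) = 3.311×10^-2 mol kg⁻¹ atm⁻¹
[CO2*] = KH · pCO2 = 3.311×10^-2 × 8270×10^-6 atm = 2.74×10^-4 mol/kg

[CO2*] = 274 μmol/kg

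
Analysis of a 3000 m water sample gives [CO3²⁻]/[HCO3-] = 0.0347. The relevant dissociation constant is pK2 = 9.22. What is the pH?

From K2 = [H⁺][CO3²⁻]/[HCO3-]:  pH = pK2 + log₁₀([CO3²⁻]/[HCO3-])
log₁₀(0.0347) = -1.460
pH = 9.22 + (-1.460) = 7.76

pH = 7.76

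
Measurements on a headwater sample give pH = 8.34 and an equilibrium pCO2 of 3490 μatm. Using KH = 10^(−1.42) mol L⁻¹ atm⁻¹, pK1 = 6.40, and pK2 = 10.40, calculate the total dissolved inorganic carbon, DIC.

[CO2*] = KH · pCO2 = 10^(−1.42) × 3490×10^-6 = 1.327×10^-4 mol/L
α₀ = 1/(1 + K1/[H⁺] + K1K2/[H⁺]²) = 1/(1 + 10^+1.94 + 10^-0.12) = 0.01125
DIC = [CO2*]/α₀ = 1.327×10^-4 / 0.01125 = 11.8 mmol/L

DIC = 11.8 mmol/L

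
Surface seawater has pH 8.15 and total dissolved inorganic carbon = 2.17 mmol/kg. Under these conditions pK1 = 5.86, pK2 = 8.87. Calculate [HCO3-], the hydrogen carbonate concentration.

[HCO3⁻] = 1.81 mmol/kg

α₁ = 1 / (1 + [H⁺]/K1 + K2/[H⁺]) = 1 / (1 + 10^-2.29 + 10^-0.72)
   = 1 / (1 + 0.0051286 + 0.19055) = 1/1.1957 = 0.8363
[HCO3⁻] = α₁ × DIC = 0.8363 × 2.17 = 1.81 mmol/kg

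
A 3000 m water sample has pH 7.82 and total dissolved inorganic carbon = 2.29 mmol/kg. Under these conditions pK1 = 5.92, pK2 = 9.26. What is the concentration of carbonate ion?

[CO3²⁻] = 0.0793 mmol/kg

α₂ = 1 / (1 + [H⁺]/K2 + [H⁺]²/(K1K2)) = 1 / (1 + 10^+1.44 + 10^-0.46)
   = 1 / (1 + 27.542 + 0.34674) = 1/28.889 = 0.03462
[CO3²⁻] = α₂ × DIC = 0.03462 × 2.29 = 0.0793 mmol/kg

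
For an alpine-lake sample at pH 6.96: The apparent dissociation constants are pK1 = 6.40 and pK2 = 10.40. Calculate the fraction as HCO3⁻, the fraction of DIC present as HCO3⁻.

α₁ = 0.784

α₁ = 1 / (1 + [H⁺]/K1 + K2/[H⁺]) = 1 / (1 + 10^-0.56 + 10^-3.44)
   = 1 / (1 + 0.27542 + 0.00036308) = 1/1.2758 = 0.7838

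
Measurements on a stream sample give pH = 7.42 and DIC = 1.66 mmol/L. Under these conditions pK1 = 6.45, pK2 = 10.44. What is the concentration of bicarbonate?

α₁ = 1 / (1 + [H⁺]/K1 + K2/[H⁺]) = 1 / (1 + 10^-0.97 + 10^-3.02)
   = 1 / (1 + 0.10715 + 0.00095499) = 1/1.1081 = 0.9024
[HCO3⁻] = α₁ × DIC = 0.9024 × 1.66 = 1.50 mmol/L

[HCO3⁻] = 1.50 mmol/L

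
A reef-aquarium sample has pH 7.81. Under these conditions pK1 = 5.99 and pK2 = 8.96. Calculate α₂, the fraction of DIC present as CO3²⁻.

α₂ = 1 / (1 + [H⁺]/K2 + [H⁺]²/(K1K2)) = 1 / (1 + 10^+1.15 + 10^-0.67)
   = 1 / (1 + 14.125 + 0.21380) = 1/15.339 = 0.06519

α₂ = 0.0652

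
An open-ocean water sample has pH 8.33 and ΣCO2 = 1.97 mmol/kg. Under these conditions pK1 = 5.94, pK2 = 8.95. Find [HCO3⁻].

[HCO3⁻] = 1.58 mmol/kg

α₁ = 1 / (1 + [H⁺]/K1 + K2/[H⁺]) = 1 / (1 + 10^-2.39 + 10^-0.62)
   = 1 / (1 + 0.0040738 + 0.23988) = 1/1.2440 = 0.8039
[HCO3⁻] = α₁ × DIC = 0.8039 × 1.97 = 1.58 mmol/kg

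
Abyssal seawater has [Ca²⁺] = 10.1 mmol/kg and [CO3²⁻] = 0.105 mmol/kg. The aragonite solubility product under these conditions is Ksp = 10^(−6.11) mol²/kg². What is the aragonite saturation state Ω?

Ω = 1.37

Ksp = 10^(−6.11) = 7.762×10^-7
Ω = [Ca²⁺][CO3²⁻]/Ksp = (10.1×10^-3)(0.105×10^-3) / 7.762×10^-7 = 1.37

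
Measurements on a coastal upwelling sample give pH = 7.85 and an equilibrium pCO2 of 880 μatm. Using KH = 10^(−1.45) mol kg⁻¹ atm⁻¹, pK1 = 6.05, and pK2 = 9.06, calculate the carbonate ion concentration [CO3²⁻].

[CO2*] = KH · pCO2 = 10^(−1.45) × 880×10^-6 = 3.122×10^-5 mol/kg
α₀ = 1/(1 + K1/[H⁺] + K1K2/[H⁺]²) = 1/(1 + 10^+1.80 + 10^+0.59) = 0.01471
DIC = [CO2*]/α₀ = 3.122×10^-5 / 0.01471 = 2.123 mmol/kg
[CO3²⁻] = α₂·DIC; α₂ = 0.05722, so [CO3²⁻] = 0.05722 × 2.123 = 0.121 mmol/kg

[CO3²⁻] = 0.121 mmol/kg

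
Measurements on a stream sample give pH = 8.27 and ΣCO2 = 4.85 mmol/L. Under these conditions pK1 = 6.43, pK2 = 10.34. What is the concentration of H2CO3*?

[CO2*] = 0.0685 mmol/L

α₀ = 1 / (1 + K1/[H⁺] + K1K2/[H⁺]²) = 1 / (1 + 10^+1.84 + 10^-0.23)
   = 1 / (1 + 69.183 + 0.58884) = 1/70.772 = 0.01413
[CO2*] = α₀ × DIC = 0.01413 × 4.85 = 0.0685 mmol/L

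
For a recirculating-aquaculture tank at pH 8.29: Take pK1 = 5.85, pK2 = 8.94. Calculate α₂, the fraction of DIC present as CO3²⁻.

α₂ = 0.182

α₂ = 1 / (1 + [H⁺]/K2 + [H⁺]²/(K1K2)) = 1 / (1 + 10^+0.65 + 10^-1.79)
   = 1 / (1 + 4.4668 + 0.016218) = 1/5.4831 = 0.1824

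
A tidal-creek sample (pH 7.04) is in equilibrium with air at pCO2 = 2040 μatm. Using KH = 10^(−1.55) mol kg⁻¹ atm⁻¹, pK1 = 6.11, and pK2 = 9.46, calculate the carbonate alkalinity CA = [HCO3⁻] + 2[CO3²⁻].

CA = 0.493 mmol/kg

[CO2*] = KH · pCO2 = 10^(−1.55) × 2040×10^-6 = 5.750×10^-5 mol/kg
α₀ = 1/(1 + K1/[H⁺] + K1K2/[H⁺]²) = 1/(1 + 10^+0.93 + 10^-1.49) = 0.1048
DIC = [CO2*]/α₀ = 5.750×10^-5 / 0.1048 = 0.5487 mmol/kg
CA = (α₁ + 2α₂)·DIC = (0.8918 + 2×0.003391) × 0.5487 = 0.493 mmol/kg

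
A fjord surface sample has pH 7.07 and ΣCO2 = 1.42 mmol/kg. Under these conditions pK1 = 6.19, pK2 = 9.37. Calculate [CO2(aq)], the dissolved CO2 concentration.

α₀ = 1 / (1 + K1/[H⁺] + K1K2/[H⁺]²) = 1 / (1 + 10^+0.88 + 10^-1.42)
   = 1 / (1 + 7.5858 + 0.038019) = 1/8.6238 = 0.1160
[CO2*] = α₀ × DIC = 0.1160 × 1.42 = 0.165 mmol/kg

[CO2*] = 0.165 mmol/kg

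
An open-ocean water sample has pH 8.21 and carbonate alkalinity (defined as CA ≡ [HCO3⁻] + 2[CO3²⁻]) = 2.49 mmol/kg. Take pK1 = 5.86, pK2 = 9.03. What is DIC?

CA = [HCO3⁻] + 2[CO3²⁻] = (α₁ + 2α₂)·DIC
At pH 8.21: [H⁺]/K1 = 10^-2.35 = 0.0044668, K2/[H⁺] = 10^-0.82 = 0.15136
α₁ = 1/(1 + 0.0044668 + 0.15136) = 1/1.1558 = 0.8652; α₂ = α₁·K2/[H⁺] = 0.1310
α₁ + 2α₂ = 1.1271
DIC = CA / (α₁ + 2α₂) = 2.49 / 1.1271 = 2.21 mmol/kg

DIC = 2.21 mmol/kg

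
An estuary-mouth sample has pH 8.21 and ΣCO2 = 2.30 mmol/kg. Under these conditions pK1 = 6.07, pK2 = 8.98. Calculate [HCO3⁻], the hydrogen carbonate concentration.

[HCO3⁻] = 1.95 mmol/kg

α₁ = 1 / (1 + [H⁺]/K1 + K2/[H⁺]) = 1 / (1 + 10^-2.14 + 10^-0.77)
   = 1 / (1 + 0.0072444 + 0.16982) = 1/1.1771 = 0.8496
[HCO3⁻] = α₁ × DIC = 0.8496 × 2.30 = 1.95 mmol/kg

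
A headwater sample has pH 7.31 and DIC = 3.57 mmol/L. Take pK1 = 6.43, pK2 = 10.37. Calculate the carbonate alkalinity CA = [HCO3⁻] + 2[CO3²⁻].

CA = 3.16 mmol/L

CA = [HCO3⁻] + 2[CO3²⁻] = (α₁ + 2α₂)·DIC
At pH 7.31: [H⁺]/K1 = 10^-0.88 = 0.13183, K2/[H⁺] = 10^-3.06 = 0.00087096
α₁ = 1/(1 + 0.13183 + 0.00087096) = 1/1.1327 = 0.8828; α₂ = α₁·K2/[H⁺] = 0.0007689
α₁ + 2α₂ = 0.8844
CA = 0.8844 × 3.57 = 3.16 mmol/L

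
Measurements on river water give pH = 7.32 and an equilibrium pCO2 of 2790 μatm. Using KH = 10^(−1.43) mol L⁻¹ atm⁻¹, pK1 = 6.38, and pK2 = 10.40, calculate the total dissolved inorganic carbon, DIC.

DIC = 1.01 mmol/L

[CO2*] = KH · pCO2 = 10^(−1.43) × 2790×10^-6 = 1.037×10^-4 mol/L
α₀ = 1/(1 + K1/[H⁺] + K1K2/[H⁺]²) = 1/(1 + 10^+0.94 + 10^-2.14) = 0.1029
DIC = [CO2*]/α₀ = 1.037×10^-4 / 0.1029 = 1.01 mmol/L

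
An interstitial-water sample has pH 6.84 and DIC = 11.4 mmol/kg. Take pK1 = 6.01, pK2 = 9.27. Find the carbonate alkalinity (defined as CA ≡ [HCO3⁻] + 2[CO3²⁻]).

CA = [HCO3⁻] + 2[CO3²⁻] = (α₁ + 2α₂)·DIC
At pH 6.84: [H⁺]/K1 = 10^-0.83 = 0.14791, K2/[H⁺] = 10^-2.43 = 0.0037154
α₁ = 1/(1 + 0.14791 + 0.0037154) = 1/1.1516 = 0.8683; α₂ = α₁·K2/[H⁺] = 0.003226
α₁ + 2α₂ = 0.8748
CA = 0.8748 × 11.4 = 9.97 mmol/kg

CA = 9.97 mmol/kg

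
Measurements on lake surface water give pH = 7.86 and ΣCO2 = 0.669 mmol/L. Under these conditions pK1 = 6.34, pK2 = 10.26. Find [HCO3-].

[HCO3⁻] = 0.647 mmol/L

α₁ = 1 / (1 + [H⁺]/K1 + K2/[H⁺]) = 1 / (1 + 10^-1.52 + 10^-2.40)
   = 1 / (1 + 0.030200 + 0.0039811) = 1/1.0342 = 0.9669
[HCO3⁻] = α₁ × DIC = 0.9669 × 0.669 = 0.647 mmol/L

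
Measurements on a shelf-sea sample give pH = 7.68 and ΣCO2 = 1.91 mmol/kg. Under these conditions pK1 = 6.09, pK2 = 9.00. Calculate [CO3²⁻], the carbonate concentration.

α₂ = 1 / (1 + [H⁺]/K2 + [H⁺]²/(K1K2)) = 1 / (1 + 10^+1.32 + 10^-0.27)
   = 1 / (1 + 20.893 + 0.53703) = 1/22.430 = 0.04458
[CO3²⁻] = α₂ × DIC = 0.04458 × 1.91 = 0.0852 mmol/kg

[CO3²⁻] = 0.0852 mmol/kg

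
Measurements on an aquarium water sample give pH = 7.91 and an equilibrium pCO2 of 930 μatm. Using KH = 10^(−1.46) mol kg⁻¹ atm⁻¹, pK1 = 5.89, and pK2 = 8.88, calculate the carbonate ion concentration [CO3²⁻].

[CO2*] = KH · pCO2 = 10^(−1.46) × 930×10^-6 = 3.225×10^-5 mol/kg
α₀ = 1/(1 + K1/[H⁺] + K1K2/[H⁺]²) = 1/(1 + 10^+2.02 + 10^+1.05) = 0.008552
DIC = [CO2*]/α₀ = 3.225×10^-5 / 0.008552 = 3.771 mmol/kg
[CO3²⁻] = α₂·DIC; α₂ = 0.09595, so [CO3²⁻] = 0.09595 × 3.771 = 0.362 mmol/kg

[CO3²⁻] = 0.362 mmol/kg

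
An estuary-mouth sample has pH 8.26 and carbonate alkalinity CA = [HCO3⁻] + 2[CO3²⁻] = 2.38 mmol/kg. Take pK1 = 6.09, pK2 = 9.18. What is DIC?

DIC = 2.16 mmol/kg

CA = [HCO3⁻] + 2[CO3²⁻] = (α₁ + 2α₂)·DIC
At pH 8.26: [H⁺]/K1 = 10^-2.17 = 0.0067608, K2/[H⁺] = 10^-0.92 = 0.12023
α₁ = 1/(1 + 0.0067608 + 0.12023) = 1/1.1270 = 0.8873; α₂ = α₁·K2/[H⁺] = 0.1067
α₁ + 2α₂ = 1.1007
DIC = CA / (α₁ + 2α₂) = 2.38 / 1.1007 = 2.16 mmol/kg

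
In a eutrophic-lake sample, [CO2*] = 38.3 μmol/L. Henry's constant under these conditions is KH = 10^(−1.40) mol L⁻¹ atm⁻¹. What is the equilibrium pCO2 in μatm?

pCO2 = 962 μatm

KH = 10^(−1.40) = 3.981×10^-2 mol L⁻¹ atm⁻¹
pCO2 = [CO2*]/KH = 38.3×10^-6 / 3.981×10^-2 = 9.62×10^-4 atm = 962 μatm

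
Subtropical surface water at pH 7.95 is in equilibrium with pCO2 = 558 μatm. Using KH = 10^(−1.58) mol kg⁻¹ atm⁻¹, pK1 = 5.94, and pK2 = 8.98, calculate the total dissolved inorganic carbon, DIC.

[CO2*] = KH · pCO2 = 10^(−1.58) × 558×10^-6 = 1.468×10^-5 mol/kg
α₀ = 1/(1 + K1/[H⁺] + K1K2/[H⁺]²) = 1/(1 + 10^+2.01 + 10^+0.98) = 0.008859
DIC = [CO2*]/α₀ = 1.468×10^-5 / 0.008859 = 1.66 mmol/kg

DIC = 1.66 mmol/kg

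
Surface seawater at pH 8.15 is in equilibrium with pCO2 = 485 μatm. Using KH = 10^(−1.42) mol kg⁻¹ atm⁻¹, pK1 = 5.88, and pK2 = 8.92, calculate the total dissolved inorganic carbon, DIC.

DIC = 4.04 mmol/kg

[CO2*] = KH · pCO2 = 10^(−1.42) × 485×10^-6 = 1.844×10^-5 mol/kg
α₀ = 1/(1 + K1/[H⁺] + K1K2/[H⁺]²) = 1/(1 + 10^+2.27 + 10^+1.50) = 0.004570
DIC = [CO2*]/α₀ = 1.844×10^-5 / 0.004570 = 4.04 mmol/kg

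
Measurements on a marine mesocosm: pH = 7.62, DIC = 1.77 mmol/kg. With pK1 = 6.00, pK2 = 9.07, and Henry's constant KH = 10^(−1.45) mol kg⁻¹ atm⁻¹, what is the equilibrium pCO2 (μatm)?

α₀ = 1 / (1 + K1/[H⁺] + K1K2/[H⁺]²) = 1 / (1 + 10^+1.62 + 10^+0.17)
   = 1 / (1 + 41.687 + 1.4791) = 1/44.166 = 0.02264
[CO2*] = α₀ × DIC = 0.02264 × 1.77 = 0.04008 mmol/kg
pCO2 = [CO2*]/KH = 4.008×10^-5 / 3.548×10^-2 = 1130 μatm

pCO2 = 1130 μatm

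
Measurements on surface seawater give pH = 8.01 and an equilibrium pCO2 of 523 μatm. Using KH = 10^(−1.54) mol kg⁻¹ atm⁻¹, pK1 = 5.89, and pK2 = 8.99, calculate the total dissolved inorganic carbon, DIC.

[CO2*] = KH · pCO2 = 10^(−1.54) × 523×10^-6 = 1.508×10^-5 mol/kg
α₀ = 1/(1 + K1/[H⁺] + K1K2/[H⁺]²) = 1/(1 + 10^+2.12 + 10^+1.14) = 0.006820
DIC = [CO2*]/α₀ = 1.508×10^-5 / 0.006820 = 2.21 mmol/kg

DIC = 2.21 mmol/kg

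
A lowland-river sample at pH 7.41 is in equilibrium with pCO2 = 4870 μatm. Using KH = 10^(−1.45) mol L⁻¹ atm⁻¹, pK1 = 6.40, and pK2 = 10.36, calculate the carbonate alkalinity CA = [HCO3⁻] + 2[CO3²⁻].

[CO2*] = KH · pCO2 = 10^(−1.45) × 4870×10^-6 = 1.728×10^-4 mol/L
α₀ = 1/(1 + K1/[H⁺] + K1K2/[H⁺]²) = 1/(1 + 10^+1.01 + 10^-1.94) = 0.08893
DIC = [CO2*]/α₀ = 1.728×10^-4 / 0.08893 = 1.943 mmol/L
CA = (α₁ + 2α₂)·DIC = (0.9100 + 2×0.001021) × 1.943 = 1.77 mmol/L

CA = 1.77 mmol/L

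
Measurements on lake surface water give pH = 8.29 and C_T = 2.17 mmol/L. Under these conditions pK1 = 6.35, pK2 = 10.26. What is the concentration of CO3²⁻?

α₂ = 1 / (1 + [H⁺]/K2 + [H⁺]²/(K1K2)) = 1 / (1 + 10^+1.97 + 10^+0.03)
   = 1 / (1 + 93.325 + 1.0715) = 1/95.397 = 0.01048
[CO3²⁻] = α₂ × DIC = 0.01048 × 2.17 = 0.0227 mmol/L

[CO3²⁻] = 0.0227 mmol/L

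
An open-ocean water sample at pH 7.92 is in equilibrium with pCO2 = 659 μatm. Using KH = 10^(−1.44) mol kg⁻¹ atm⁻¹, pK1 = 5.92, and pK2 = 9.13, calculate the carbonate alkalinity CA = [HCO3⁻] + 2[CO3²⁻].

[CO2*] = KH · pCO2 = 10^(−1.44) × 659×10^-6 = 2.393×10^-5 mol/kg
α₀ = 1/(1 + K1/[H⁺] + K1K2/[H⁺]²) = 1/(1 + 10^+2.00 + 10^+0.79) = 0.009331
DIC = [CO2*]/α₀ = 2.393×10^-5 / 0.009331 = 2.564 mmol/kg
CA = (α₁ + 2α₂)·DIC = (0.9331 + 2×0.05754) × 2.564 = 2.69 mmol/kg

CA = 2.69 mmol/kg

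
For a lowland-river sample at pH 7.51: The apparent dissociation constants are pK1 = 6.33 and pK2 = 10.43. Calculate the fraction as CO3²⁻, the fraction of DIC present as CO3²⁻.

α₂ = 0.00113

α₂ = 1 / (1 + [H⁺]/K2 + [H⁺]²/(K1K2)) = 1 / (1 + 10^+2.92 + 10^+1.74)
   = 1 / (1 + 831.76 + 54.954) = 1/887.72 = 0.001126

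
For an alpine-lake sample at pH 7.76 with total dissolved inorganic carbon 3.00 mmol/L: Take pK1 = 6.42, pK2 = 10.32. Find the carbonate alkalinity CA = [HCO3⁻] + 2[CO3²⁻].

CA = 2.88 mmol/L

CA = [HCO3⁻] + 2[CO3²⁻] = (α₁ + 2α₂)·DIC
At pH 7.76: [H⁺]/K1 = 10^-1.34 = 0.045709, K2/[H⁺] = 10^-2.56 = 0.0027542
α₁ = 1/(1 + 0.045709 + 0.0027542) = 1/1.0485 = 0.9538; α₂ = α₁·K2/[H⁺] = 0.002627
α₁ + 2α₂ = 0.9590
CA = 0.9590 × 3.00 = 2.88 mmol/L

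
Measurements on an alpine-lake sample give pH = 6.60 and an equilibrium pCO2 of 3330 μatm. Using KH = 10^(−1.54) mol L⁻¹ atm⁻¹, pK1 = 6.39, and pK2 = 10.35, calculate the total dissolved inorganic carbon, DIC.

DIC = 0.252 mmol/L

[CO2*] = KH · pCO2 = 10^(−1.54) × 3330×10^-6 = 9.604×10^-5 mol/L
α₀ = 1/(1 + K1/[H⁺] + K1K2/[H⁺]²) = 1/(1 + 10^+0.21 + 10^-3.54) = 0.3814
DIC = [CO2*]/α₀ = 9.604×10^-5 / 0.3814 = 0.252 mmol/L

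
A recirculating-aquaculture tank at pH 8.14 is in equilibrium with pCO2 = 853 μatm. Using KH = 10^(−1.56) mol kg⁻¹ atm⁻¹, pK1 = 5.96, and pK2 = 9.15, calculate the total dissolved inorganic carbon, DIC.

[CO2*] = KH · pCO2 = 10^(−1.56) × 853×10^-6 = 2.349×10^-5 mol/kg
α₀ = 1/(1 + K1/[H⁺] + K1K2/[H⁺]²) = 1/(1 + 10^+2.18 + 10^+1.17) = 0.005983
DIC = [CO2*]/α₀ = 2.349×10^-5 / 0.005983 = 3.93 mmol/kg

DIC = 3.93 mmol/kg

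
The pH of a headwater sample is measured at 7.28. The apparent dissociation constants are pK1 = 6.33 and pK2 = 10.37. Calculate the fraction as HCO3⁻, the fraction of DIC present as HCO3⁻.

α₁ = 0.898

α₁ = 1 / (1 + [H⁺]/K1 + K2/[H⁺]) = 1 / (1 + 10^-0.95 + 10^-3.09)
   = 1 / (1 + 0.11220 + 0.00081283) = 1/1.1130 = 0.8985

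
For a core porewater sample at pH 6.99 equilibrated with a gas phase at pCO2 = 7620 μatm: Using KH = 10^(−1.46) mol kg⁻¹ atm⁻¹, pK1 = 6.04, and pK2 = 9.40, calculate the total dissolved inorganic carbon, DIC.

DIC = 2.63 mmol/kg

[CO2*] = KH · pCO2 = 10^(−1.46) × 7620×10^-6 = 2.642×10^-4 mol/kg
α₀ = 1/(1 + K1/[H⁺] + K1K2/[H⁺]²) = 1/(1 + 10^+0.95 + 10^-1.46) = 0.1005
DIC = [CO2*]/α₀ = 2.642×10^-4 / 0.1005 = 2.63 mmol/kg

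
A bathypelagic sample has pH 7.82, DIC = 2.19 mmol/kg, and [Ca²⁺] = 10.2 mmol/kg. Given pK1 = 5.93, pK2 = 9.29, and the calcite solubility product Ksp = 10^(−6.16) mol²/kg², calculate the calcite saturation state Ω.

Ω = 1.05

α₂ = 1 / (1 + [H⁺]/K2 + [H⁺]²/(K1K2)) = 1 / (1 + 10^+1.47 + 10^-0.42)
   = 1 / (1 + 29.512 + 0.38019) = 1/30.892 = 0.03237
[CO3²⁻] = α₂ × DIC = 0.03237 × 2.19 = 0.07089 mmol/kg
Ksp = 10^(−6.16) = 6.918×10^-7
Ω = [Ca²⁺][CO3²⁻]/Ksp = (10.2×10^-3)(7.089×10^-5) / 6.918×10^-7 = 1.05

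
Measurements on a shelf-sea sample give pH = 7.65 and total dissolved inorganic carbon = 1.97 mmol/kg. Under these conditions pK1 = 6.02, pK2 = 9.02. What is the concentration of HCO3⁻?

α₁ = 1 / (1 + [H⁺]/K1 + K2/[H⁺]) = 1 / (1 + 10^-1.63 + 10^-1.37)
   = 1 / (1 + 0.023442 + 0.042658) = 1/1.0661 = 0.9380
[HCO3⁻] = α₁ × DIC = 0.9380 × 1.97 = 1.85 mmol/kg

[HCO3⁻] = 1.85 mmol/kg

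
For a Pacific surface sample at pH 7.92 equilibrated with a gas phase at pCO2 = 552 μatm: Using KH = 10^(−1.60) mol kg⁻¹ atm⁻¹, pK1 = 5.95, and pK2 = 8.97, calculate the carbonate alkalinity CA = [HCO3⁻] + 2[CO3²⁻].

[CO2*] = KH · pCO2 = 10^(−1.60) × 552×10^-6 = 1.387×10^-5 mol/kg
α₀ = 1/(1 + K1/[H⁺] + K1K2/[H⁺]²) = 1/(1 + 10^+1.97 + 10^+0.92) = 0.009742
DIC = [CO2*]/α₀ = 1.387×10^-5 / 0.009742 = 1.423 mmol/kg
CA = (α₁ + 2α₂)·DIC = (0.9092 + 2×0.08103) × 1.423 = 1.52 mmol/kg

CA = 1.52 mmol/kg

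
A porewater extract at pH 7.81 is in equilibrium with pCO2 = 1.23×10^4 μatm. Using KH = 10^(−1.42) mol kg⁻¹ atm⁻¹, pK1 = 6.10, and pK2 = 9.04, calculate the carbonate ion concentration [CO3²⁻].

[CO3²⁻] = 1.41 mmol/kg

[CO2*] = KH · pCO2 = 10^(−1.42) × 1.23×10^4×10^-6 = 4.676×10^-4 mol/kg
α₀ = 1/(1 + K1/[H⁺] + K1K2/[H⁺]²) = 1/(1 + 10^+1.71 + 10^+0.48) = 0.01808
DIC = [CO2*]/α₀ = 4.676×10^-4 / 0.01808 = 25.86 mmol/kg
[CO3²⁻] = α₂·DIC; α₂ = 0.05460, so [CO3²⁻] = 0.05460 × 25.86 = 1.41 mmol/kg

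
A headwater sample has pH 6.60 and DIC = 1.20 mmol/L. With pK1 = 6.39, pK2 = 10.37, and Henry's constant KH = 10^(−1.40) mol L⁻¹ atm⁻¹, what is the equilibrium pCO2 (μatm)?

α₀ = 1 / (1 + K1/[H⁺] + K1K2/[H⁺]²) = 1 / (1 + 10^+0.21 + 10^-3.56)
   = 1 / (1 + 1.6218 + 0.00027542) = 1/2.6221 = 0.3814
[CO2*] = α₀ × DIC = 0.3814 × 1.20 = 0.4577 mmol/L
pCO2 = [CO2*]/KH = 4.577×10^-4 / 3.981×10^-2 = 1.15×10^4 μatm

pCO2 = 1.15×10^4 μatm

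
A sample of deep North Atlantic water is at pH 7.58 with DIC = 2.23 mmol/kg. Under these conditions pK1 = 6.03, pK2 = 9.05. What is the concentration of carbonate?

α₂ = 1 / (1 + [H⁺]/K2 + [H⁺]²/(K1K2)) = 1 / (1 + 10^+1.47 + 10^-0.08)
   = 1 / (1 + 29.512 + 0.83176) = 1/31.344 = 0.03190
[CO3²⁻] = α₂ × DIC = 0.03190 × 2.23 = 0.0711 mmol/kg

[CO3²⁻] = 0.0711 mmol/kg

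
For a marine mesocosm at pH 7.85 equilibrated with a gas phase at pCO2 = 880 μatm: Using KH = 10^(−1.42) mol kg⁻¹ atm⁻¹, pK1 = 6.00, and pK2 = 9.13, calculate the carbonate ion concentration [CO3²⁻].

[CO2*] = KH · pCO2 = 10^(−1.42) × 880×10^-6 = 3.346×10^-5 mol/kg
α₀ = 1/(1 + K1/[H⁺] + K1K2/[H⁺]²) = 1/(1 + 10^+1.85 + 10^+0.57) = 0.01324
DIC = [CO2*]/α₀ = 3.346×10^-5 / 0.01324 = 2.526 mmol/kg
[CO3²⁻] = α₂·DIC; α₂ = 0.04920, so [CO3²⁻] = 0.04920 × 2.526 = 0.124 mmol/kg

[CO3²⁻] = 0.124 mmol/kg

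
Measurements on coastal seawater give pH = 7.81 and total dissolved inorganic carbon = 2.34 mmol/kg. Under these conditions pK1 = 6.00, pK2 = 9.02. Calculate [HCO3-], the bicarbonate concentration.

[HCO3⁻] = 2.17 mmol/kg

α₁ = 1 / (1 + [H⁺]/K1 + K2/[H⁺]) = 1 / (1 + 10^-1.81 + 10^-1.21)
   = 1 / (1 + 0.015488 + 0.061660) = 1/1.0771 = 0.9284
[HCO3⁻] = α₁ × DIC = 0.9284 × 2.34 = 2.17 mmol/kg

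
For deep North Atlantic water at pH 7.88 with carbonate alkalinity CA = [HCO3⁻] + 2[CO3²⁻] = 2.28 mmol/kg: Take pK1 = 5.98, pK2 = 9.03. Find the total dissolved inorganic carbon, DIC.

CA = [HCO3⁻] + 2[CO3²⁻] = (α₁ + 2α₂)·DIC
At pH 7.88: [H⁺]/K1 = 10^-1.90 = 0.012589, K2/[H⁺] = 10^-1.15 = 0.070795
α₁ = 1/(1 + 0.012589 + 0.070795) = 1/1.0834 = 0.9230; α₂ = α₁·K2/[H⁺] = 0.06535
α₁ + 2α₂ = 1.0537
DIC = CA / (α₁ + 2α₂) = 2.28 / 1.0537 = 2.16 mmol/kg

DIC = 2.16 mmol/kg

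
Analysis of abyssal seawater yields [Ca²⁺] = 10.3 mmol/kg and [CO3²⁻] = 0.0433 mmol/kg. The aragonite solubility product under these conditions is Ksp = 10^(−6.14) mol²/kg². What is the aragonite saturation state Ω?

Ω = 0.616

Ksp = 10^(−6.14) = 7.244×10^-7
Ω = [Ca²⁺][CO3²⁻]/Ksp = (10.3×10^-3)(0.0433×10^-3) / 7.244×10^-7 = 0.616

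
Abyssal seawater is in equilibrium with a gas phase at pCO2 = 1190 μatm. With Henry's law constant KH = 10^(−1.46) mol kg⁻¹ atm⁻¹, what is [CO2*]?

KH = 10^(−1.46) = 3.467×10^-2 mol kg⁻¹ atm⁻¹
[CO2*] = KH · pCO2 = 3.467×10^-2 × 1190×10^-6 atm = 4.13×10^-5 mol/kg

[CO2*] = 41.3 μmol/kg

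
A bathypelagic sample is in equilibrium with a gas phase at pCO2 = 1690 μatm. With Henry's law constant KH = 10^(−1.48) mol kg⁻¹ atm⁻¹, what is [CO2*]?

KH = 10^(−1.48) = 3.311×10^-2 mol kg⁻¹ atm⁻¹
[CO2*] = KH · pCO2 = 3.311×10^-2 × 1690×10^-6 atm = 5.60×10^-5 mol/kg

[CO2*] = 56.0 μmol/kg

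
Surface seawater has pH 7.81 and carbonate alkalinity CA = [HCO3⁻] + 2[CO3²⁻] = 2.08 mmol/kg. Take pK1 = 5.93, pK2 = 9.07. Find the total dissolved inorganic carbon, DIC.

DIC = 2.00 mmol/kg

CA = [HCO3⁻] + 2[CO3²⁻] = (α₁ + 2α₂)·DIC
At pH 7.81: [H⁺]/K1 = 10^-1.88 = 0.013183, K2/[H⁺] = 10^-1.26 = 0.054954
α₁ = 1/(1 + 0.013183 + 0.054954) = 1/1.0681 = 0.9362; α₂ = α₁·K2/[H⁺] = 0.05145
α₁ + 2α₂ = 1.0391
DIC = CA / (α₁ + 2α₂) = 2.08 / 1.0391 = 2.00 mmol/kg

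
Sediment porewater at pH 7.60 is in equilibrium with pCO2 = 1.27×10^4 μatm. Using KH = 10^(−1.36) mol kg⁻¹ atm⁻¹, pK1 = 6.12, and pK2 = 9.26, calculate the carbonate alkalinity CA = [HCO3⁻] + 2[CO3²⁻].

[CO2*] = KH · pCO2 = 10^(−1.36) × 1.27×10^4×10^-6 = 5.544×10^-4 mol/kg
α₀ = 1/(1 + K1/[H⁺] + K1K2/[H⁺]²) = 1/(1 + 10^+1.48 + 10^-0.18) = 0.03139
DIC = [CO2*]/α₀ = 5.544×10^-4 / 0.03139 = 17.66 mmol/kg
CA = (α₁ + 2α₂)·DIC = (0.9479 + 2×0.02074) × 17.66 = 17.5 mmol/kg

CA = 17.5 mmol/kg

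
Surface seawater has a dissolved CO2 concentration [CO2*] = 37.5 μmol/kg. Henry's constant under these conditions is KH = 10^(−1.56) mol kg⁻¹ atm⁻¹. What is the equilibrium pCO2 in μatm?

KH = 10^(−1.56) = 2.754×10^-2 mol kg⁻¹ atm⁻¹
pCO2 = [CO2*]/KH = 37.5×10^-6 / 2.754×10^-2 = 1.36×10^-3 atm = 1360 μatm

pCO2 = 1360 μatm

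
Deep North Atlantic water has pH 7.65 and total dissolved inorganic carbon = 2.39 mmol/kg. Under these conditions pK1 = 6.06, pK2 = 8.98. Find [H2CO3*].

α₀ = 1 / (1 + K1/[H⁺] + K1K2/[H⁺]²) = 1 / (1 + 10^+1.59 + 10^+0.26)
   = 1 / (1 + 38.905 + 1.8197) = 1/41.724 = 0.02397
[CO2*] = α₀ × DIC = 0.02397 × 2.39 = 0.0573 mmol/kg

[CO2*] = 0.0573 mmol/kg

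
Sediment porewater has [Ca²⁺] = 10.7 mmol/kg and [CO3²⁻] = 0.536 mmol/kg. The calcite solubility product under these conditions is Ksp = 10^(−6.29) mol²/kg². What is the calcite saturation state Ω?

Ksp = 10^(−6.29) = 5.129×10^-7
Ω = [Ca²⁺][CO3²⁻]/Ksp = (10.7×10^-3)(0.536×10^-3) / 5.129×10^-7 = 11.2

Ω = 11.2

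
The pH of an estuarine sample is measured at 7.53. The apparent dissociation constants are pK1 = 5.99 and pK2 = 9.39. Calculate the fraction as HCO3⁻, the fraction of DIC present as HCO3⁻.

α₁ = 0.959

α₁ = 1 / (1 + [H⁺]/K1 + K2/[H⁺]) = 1 / (1 + 10^-1.54 + 10^-1.86)
   = 1 / (1 + 0.028840 + 0.013804) = 1/1.0426 = 0.9591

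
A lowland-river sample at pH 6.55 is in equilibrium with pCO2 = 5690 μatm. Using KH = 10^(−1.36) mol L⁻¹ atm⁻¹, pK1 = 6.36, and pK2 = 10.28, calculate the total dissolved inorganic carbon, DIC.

[CO2*] = KH · pCO2 = 10^(−1.36) × 5690×10^-6 = 2.484×10^-4 mol/L
α₀ = 1/(1 + K1/[H⁺] + K1K2/[H⁺]²) = 1/(1 + 10^+0.19 + 10^-3.54) = 0.3923
DIC = [CO2*]/α₀ = 2.484×10^-4 / 0.3923 = 0.633 mmol/L

DIC = 0.633 mmol/L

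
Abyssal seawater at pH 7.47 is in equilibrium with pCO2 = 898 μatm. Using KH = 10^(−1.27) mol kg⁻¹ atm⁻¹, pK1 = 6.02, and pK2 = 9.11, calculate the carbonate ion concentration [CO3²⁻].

[CO2*] = KH · pCO2 = 10^(−1.27) × 898×10^-6 = 4.823×10^-5 mol/kg
α₀ = 1/(1 + K1/[H⁺] + K1K2/[H⁺]²) = 1/(1 + 10^+1.45 + 10^-0.19) = 0.03352
DIC = [CO2*]/α₀ = 4.823×10^-5 / 0.03352 = 1.439 mmol/kg
[CO3²⁻] = α₂·DIC; α₂ = 0.02164, so [CO3²⁻] = 0.02164 × 1.439 = 0.0311 mmol/kg

[CO3²⁻] = 0.0311 mmol/kg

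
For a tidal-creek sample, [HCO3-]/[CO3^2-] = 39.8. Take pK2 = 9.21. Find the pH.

From K2 = [H⁺][CO3^2-]/[HCO3-]:  pH = pK2 − log₁₀([HCO3-]/[CO3^2-])
log₁₀(39.8) = +1.600
pH = 9.21 − (+1.600) = 7.61

pH = 7.61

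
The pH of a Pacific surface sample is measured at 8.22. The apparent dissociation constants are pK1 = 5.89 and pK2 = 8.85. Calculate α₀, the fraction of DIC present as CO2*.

α₀ = 0.00377

α₀ = 1 / (1 + K1/[H⁺] + K1K2/[H⁺]²) = 1 / (1 + 10^+2.33 + 10^+1.70)
   = 1 / (1 + 213.80 + 50.119) = 1/264.91 = 0.003775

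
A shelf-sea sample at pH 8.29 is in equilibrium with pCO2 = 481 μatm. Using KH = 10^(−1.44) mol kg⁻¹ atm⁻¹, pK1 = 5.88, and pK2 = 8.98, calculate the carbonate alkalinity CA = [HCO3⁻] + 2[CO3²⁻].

[CO2*] = KH · pCO2 = 10^(−1.44) × 481×10^-6 = 1.746×10^-5 mol/kg
α₀ = 1/(1 + K1/[H⁺] + K1K2/[H⁺]²) = 1/(1 + 10^+2.41 + 10^+1.72) = 0.003220
DIC = [CO2*]/α₀ = 1.746×10^-5 / 0.003220 = 5.423 mmol/kg
CA = (α₁ + 2α₂)·DIC = (0.8278 + 2×0.1690) × 5.423 = 6.32 mmol/kg

CA = 6.32 mmol/kg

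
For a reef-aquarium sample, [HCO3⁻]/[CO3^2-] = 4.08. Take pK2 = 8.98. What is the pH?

pH = 8.37

From K2 = [H⁺][CO3^2-]/[HCO3⁻]:  pH = pK2 − log₁₀([HCO3⁻]/[CO3^2-])
log₁₀(4.08) = +0.611
pH = 8.98 − (+0.611) = 8.37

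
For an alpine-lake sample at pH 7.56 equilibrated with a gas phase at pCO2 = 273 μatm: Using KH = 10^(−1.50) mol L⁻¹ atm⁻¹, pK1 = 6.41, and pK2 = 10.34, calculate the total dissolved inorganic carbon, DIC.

DIC = 0.131 mmol/L

[CO2*] = KH · pCO2 = 10^(−1.50) × 273×10^-6 = 8.633×10^-6 mol/L
α₀ = 1/(1 + K1/[H⁺] + K1K2/[H⁺]²) = 1/(1 + 10^+1.15 + 10^-1.63) = 0.06601
DIC = [CO2*]/α₀ = 8.633×10^-6 / 0.06601 = 0.131 mmol/L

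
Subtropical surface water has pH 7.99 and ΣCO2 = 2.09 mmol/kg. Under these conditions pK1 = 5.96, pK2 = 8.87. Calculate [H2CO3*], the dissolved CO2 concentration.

[CO2*] = 17.1 μmol/kg

α₀ = 1 / (1 + K1/[H⁺] + K1K2/[H⁺]²) = 1 / (1 + 10^+2.03 + 10^+1.15)
   = 1 / (1 + 107.15 + 14.125) = 1/122.28 = 0.008178
[CO2*] = α₀ × DIC = 0.008178 × 2.09 = 0.0171 mmol/kg = 17.1 μmol/kg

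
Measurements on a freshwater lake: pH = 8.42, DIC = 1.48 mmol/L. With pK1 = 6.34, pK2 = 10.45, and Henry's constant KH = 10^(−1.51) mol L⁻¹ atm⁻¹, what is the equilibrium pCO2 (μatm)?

pCO2 = 391 μatm

α₀ = 1 / (1 + K1/[H⁺] + K1K2/[H⁺]²) = 1 / (1 + 10^+2.08 + 10^+0.05)
   = 1 / (1 + 120.23 + 1.1220) = 1/122.35 = 0.008173
[CO2*] = α₀ × DIC = 0.008173 × 1.48 = 0.01210 mmol/L = 12.10 μmol/L
pCO2 = [CO2*]/KH = 1.210×10^-5 / 3.090×10^-2 = 391 μatm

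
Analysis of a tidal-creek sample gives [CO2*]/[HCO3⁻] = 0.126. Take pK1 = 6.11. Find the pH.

pH = 7.01

From K1 = [H⁺][HCO3⁻]/[CO2*]:  pH = pK1 − log₁₀([CO2*]/[HCO3⁻])
log₁₀(0.126) = -0.900
pH = 6.11 − (-0.900) = 7.01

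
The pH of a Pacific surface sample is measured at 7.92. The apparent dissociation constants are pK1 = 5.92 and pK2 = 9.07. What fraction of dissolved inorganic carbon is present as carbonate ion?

α₂ = 1 / (1 + [H⁺]/K2 + [H⁺]²/(K1K2)) = 1 / (1 + 10^+1.15 + 10^-0.85)
   = 1 / (1 + 14.125 + 0.14125) = 1/15.267 = 0.06550

α₂ = 0.0655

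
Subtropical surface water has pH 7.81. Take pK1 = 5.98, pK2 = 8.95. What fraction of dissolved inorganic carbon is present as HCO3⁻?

α₁ = 1 / (1 + [H⁺]/K1 + K2/[H⁺]) = 1 / (1 + 10^-1.83 + 10^-1.14)
   = 1 / (1 + 0.014791 + 0.072444) = 1/1.0872 = 0.9198

α₁ = 0.920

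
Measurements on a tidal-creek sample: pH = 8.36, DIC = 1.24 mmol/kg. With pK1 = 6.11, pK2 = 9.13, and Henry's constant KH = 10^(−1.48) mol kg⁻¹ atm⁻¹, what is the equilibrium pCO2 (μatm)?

α₀ = 1 / (1 + K1/[H⁺] + K1K2/[H⁺]²) = 1 / (1 + 10^+2.25 + 10^+1.48)
   = 1 / (1 + 177.83 + 30.200) = 1/209.03 = 0.004784
[CO2*] = α₀ × DIC = 0.004784 × 1.24 = 0.005932 mmol/kg = 5.932 μmol/kg
pCO2 = [CO2*]/KH = 5.932×10^-6 / 3.311×10^-2 = 179 μatm

pCO2 = 179 μatm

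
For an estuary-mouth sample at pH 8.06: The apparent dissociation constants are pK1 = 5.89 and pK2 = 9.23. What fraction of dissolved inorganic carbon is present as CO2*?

α₀ = 1 / (1 + K1/[H⁺] + K1K2/[H⁺]²) = 1 / (1 + 10^+2.17 + 10^+1.00)
   = 1 / (1 + 147.91 + 10.000) = 1/158.91 = 0.006293

α₀ = 0.00629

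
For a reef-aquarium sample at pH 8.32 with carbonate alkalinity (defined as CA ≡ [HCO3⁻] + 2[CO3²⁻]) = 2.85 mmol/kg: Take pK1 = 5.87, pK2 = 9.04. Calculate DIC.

CA = [HCO3⁻] + 2[CO3²⁻] = (α₁ + 2α₂)·DIC
At pH 8.32: [H⁺]/K1 = 10^-2.45 = 0.0035481, K2/[H⁺] = 10^-0.72 = 0.19055
α₁ = 1/(1 + 0.0035481 + 0.19055) = 1/1.1941 = 0.8375; α₂ = α₁·K2/[H⁺] = 0.1596
α₁ + 2α₂ = 1.1566
DIC = CA / (α₁ + 2α₂) = 2.85 / 1.1566 = 2.46 mmol/kg

DIC = 2.46 mmol/kg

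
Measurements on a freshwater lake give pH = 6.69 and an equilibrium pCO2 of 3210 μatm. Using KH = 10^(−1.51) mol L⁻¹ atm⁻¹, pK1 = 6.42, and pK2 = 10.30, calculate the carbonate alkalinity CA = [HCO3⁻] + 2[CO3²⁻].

[CO2*] = KH · pCO2 = 10^(−1.51) × 3210×10^-6 = 9.920×10^-5 mol/L
α₀ = 1/(1 + K1/[H⁺] + K1K2/[H⁺]²) = 1/(1 + 10^+0.27 + 10^-3.34) = 0.3493
DIC = [CO2*]/α₀ = 9.920×10^-5 / 0.3493 = 0.2840 mmol/L
CA = (α₁ + 2α₂)·DIC = (0.6505 + 2×0.0001597) × 0.2840 = 0.185 mmol/L

CA = 0.185 mmol/L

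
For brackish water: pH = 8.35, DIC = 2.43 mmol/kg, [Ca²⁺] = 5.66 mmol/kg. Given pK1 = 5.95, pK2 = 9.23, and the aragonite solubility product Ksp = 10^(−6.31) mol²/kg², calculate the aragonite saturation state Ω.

α₂ = 1 / (1 + [H⁺]/K2 + [H⁺]²/(K1K2)) = 1 / (1 + 10^+0.88 + 10^-1.52)
   = 1 / (1 + 7.5858 + 0.030200) = 1/8.6160 = 0.1161
[CO3²⁻] = α₂ × DIC = 0.1161 × 2.43 = 0.2820 mmol/kg
Ksp = 10^(−6.31) = 4.898×10^-7
Ω = [Ca²⁺][CO3²⁻]/Ksp = (5.66×10^-3)(2.820×10^-4) / 4.898×10^-7 = 3.26

Ω = 3.26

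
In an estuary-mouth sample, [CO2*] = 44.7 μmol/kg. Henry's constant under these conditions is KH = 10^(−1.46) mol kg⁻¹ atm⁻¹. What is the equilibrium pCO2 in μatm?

pCO2 = 1290 μatm

KH = 10^(−1.46) = 3.467×10^-2 mol kg⁻¹ atm⁻¹
pCO2 = [CO2*]/KH = 44.7×10^-6 / 3.467×10^-2 = 1.29×10^-3 atm = 1290 μatm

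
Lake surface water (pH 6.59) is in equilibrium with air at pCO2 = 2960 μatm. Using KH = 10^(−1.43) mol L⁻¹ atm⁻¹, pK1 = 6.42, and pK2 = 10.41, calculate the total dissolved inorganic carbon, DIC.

[CO2*] = KH · pCO2 = 10^(−1.43) × 2960×10^-6 = 1.100×10^-4 mol/L
α₀ = 1/(1 + K1/[H⁺] + K1K2/[H⁺]²) = 1/(1 + 10^+0.17 + 10^-3.65) = 0.4033
DIC = [CO2*]/α₀ = 1.100×10^-4 / 0.4033 = 0.273 mmol/L

DIC = 0.273 mmol/L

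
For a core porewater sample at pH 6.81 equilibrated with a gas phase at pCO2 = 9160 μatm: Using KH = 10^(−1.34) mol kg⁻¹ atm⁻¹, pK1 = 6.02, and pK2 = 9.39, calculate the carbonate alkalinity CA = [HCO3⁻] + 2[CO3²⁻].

[CO2*] = KH · pCO2 = 10^(−1.34) × 9160×10^-6 = 4.187×10^-4 mol/kg
α₀ = 1/(1 + K1/[H⁺] + K1K2/[H⁺]²) = 1/(1 + 10^+0.79 + 10^-1.79) = 0.1392
DIC = [CO2*]/α₀ = 4.187×10^-4 / 0.1392 = 3.007 mmol/kg
CA = (α₁ + 2α₂)·DIC = (0.8585 + 2×0.002258) × 3.007 = 2.60 mmol/kg

CA = 2.60 mmol/kg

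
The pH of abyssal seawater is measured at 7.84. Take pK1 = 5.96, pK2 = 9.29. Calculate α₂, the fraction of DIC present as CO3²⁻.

α₂ = 1 / (1 + [H⁺]/K2 + [H⁺]²/(K1K2)) = 1 / (1 + 10^+1.45 + 10^-0.43)
   = 1 / (1 + 28.184 + 0.37154) = 1/29.555 = 0.03383

α₂ = 0.0338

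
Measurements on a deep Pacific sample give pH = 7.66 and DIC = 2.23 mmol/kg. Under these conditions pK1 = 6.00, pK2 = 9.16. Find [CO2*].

α₀ = 1 / (1 + K1/[H⁺] + K1K2/[H⁺]²) = 1 / (1 + 10^+1.66 + 10^+0.16)
   = 1 / (1 + 45.709 + 1.4454) = 1/48.154 = 0.02077
[CO2*] = α₀ × DIC = 0.02077 × 2.23 = 0.0463 mmol/kg

[CO2*] = 0.0463 mmol/kg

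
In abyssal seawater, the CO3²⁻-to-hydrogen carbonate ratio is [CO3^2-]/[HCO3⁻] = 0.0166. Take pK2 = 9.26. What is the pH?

From K2 = [H⁺][CO3^2-]/[HCO3⁻]:  pH = pK2 + log₁₀([CO3^2-]/[HCO3⁻])
log₁₀(0.0166) = -1.780
pH = 9.26 + (-1.780) = 7.48

pH = 7.48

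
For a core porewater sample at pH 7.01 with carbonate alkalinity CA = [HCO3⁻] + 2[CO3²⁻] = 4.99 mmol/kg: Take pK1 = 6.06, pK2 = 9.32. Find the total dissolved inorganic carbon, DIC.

DIC = 5.52 mmol/kg

CA = [HCO3⁻] + 2[CO3²⁻] = (α₁ + 2α₂)·DIC
At pH 7.01: [H⁺]/K1 = 10^-0.95 = 0.11220, K2/[H⁺] = 10^-2.31 = 0.0048978
α₁ = 1/(1 + 0.11220 + 0.0048978) = 1/1.1171 = 0.8952; α₂ = α₁·K2/[H⁺] = 0.004384
α₁ + 2α₂ = 0.9039
DIC = CA / (α₁ + 2α₂) = 4.99 / 0.9039 = 5.52 mmol/kg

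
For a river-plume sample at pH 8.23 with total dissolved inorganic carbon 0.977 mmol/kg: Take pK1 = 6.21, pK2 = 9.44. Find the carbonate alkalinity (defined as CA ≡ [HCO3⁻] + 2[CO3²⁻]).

CA = 1.02 mmol/kg

CA = [HCO3⁻] + 2[CO3²⁻] = (α₁ + 2α₂)·DIC
At pH 8.23: [H⁺]/K1 = 10^-2.02 = 0.0095499, K2/[H⁺] = 10^-1.21 = 0.061660
α₁ = 1/(1 + 0.0095499 + 0.061660) = 1/1.0712 = 0.9335; α₂ = α₁·K2/[H⁺] = 0.05756
α₁ + 2α₂ = 1.0486
CA = 1.0486 × 0.977 = 1.02 mmol/kg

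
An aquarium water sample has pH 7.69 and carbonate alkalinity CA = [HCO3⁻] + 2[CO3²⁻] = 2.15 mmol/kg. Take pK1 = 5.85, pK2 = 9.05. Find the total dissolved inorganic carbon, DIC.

DIC = 2.09 mmol/kg

CA = [HCO3⁻] + 2[CO3²⁻] = (α₁ + 2α₂)·DIC
At pH 7.69: [H⁺]/K1 = 10^-1.84 = 0.014454, K2/[H⁺] = 10^-1.36 = 0.043652
α₁ = 1/(1 + 0.014454 + 0.043652) = 1/1.0581 = 0.9451; α₂ = α₁·K2/[H⁺] = 0.04125
α₁ + 2α₂ = 1.0276
DIC = CA / (α₁ + 2α₂) = 2.15 / 1.0276 = 2.09 mmol/kg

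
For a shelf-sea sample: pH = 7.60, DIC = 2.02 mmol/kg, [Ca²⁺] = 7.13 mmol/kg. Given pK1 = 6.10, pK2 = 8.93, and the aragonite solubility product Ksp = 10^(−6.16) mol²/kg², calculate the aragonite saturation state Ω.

α₂ = 1 / (1 + [H⁺]/K2 + [H⁺]²/(K1K2)) = 1 / (1 + 10^+1.33 + 10^-0.17)
   = 1 / (1 + 21.380 + 0.67608) = 1/23.056 = 0.04337
[CO3²⁻] = α₂ × DIC = 0.04337 × 2.02 = 0.08761 mmol/kg
Ksp = 10^(−6.16) = 6.918×10^-7
Ω = [Ca²⁺][CO3²⁻]/Ksp = (7.13×10^-3)(8.761×10^-5) / 6.918×10^-7 = 0.903

Ω = 0.903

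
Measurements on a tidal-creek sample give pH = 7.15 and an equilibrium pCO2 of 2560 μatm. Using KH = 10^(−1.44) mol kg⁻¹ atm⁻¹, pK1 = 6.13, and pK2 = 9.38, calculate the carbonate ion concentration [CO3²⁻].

[CO3²⁻] = 5.73 μmol/kg

[CO2*] = KH · pCO2 = 10^(−1.44) × 2560×10^-6 = 9.295×10^-5 mol/kg
α₀ = 1/(1 + K1/[H⁺] + K1K2/[H⁺]²) = 1/(1 + 10^+1.02 + 10^-1.21) = 0.08671
DIC = [CO2*]/α₀ = 9.295×10^-5 / 0.08671 = 1.072 mmol/kg
[CO3²⁻] = α₂·DIC; α₂ = 0.005346, so [CO3²⁻] = 0.005346 × 1.072 = 0.00573 mmol/kg = 5.73 μmol/kg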